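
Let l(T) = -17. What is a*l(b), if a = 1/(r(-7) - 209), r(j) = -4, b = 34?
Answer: 17/213 ≈ 0.079812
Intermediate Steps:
a = -1/213 (a = 1/(-4 - 209) = 1/(-213) = -1/213 ≈ -0.0046948)
a*l(b) = -1/213*(-17) = 17/213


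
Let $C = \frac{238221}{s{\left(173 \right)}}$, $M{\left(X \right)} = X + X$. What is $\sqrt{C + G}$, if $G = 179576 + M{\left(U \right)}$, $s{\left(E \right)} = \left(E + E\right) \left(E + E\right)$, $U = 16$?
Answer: $\frac{\sqrt{21502189549}}{346} \approx 423.8$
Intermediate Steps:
$M{\left(X \right)} = 2 X$
$s{\left(E \right)} = 4 E^{2}$ ($s{\left(E \right)} = 2 E 2 E = 4 E^{2}$)
$G = 179608$ ($G = 179576 + 2 \cdot 16 = 179576 + 32 = 179608$)
$C = \frac{1377}{692}$ ($C = \frac{238221}{4 \cdot 173^{2}} = \frac{238221}{4 \cdot 29929} = \frac{238221}{119716} = 238221 \cdot \frac{1}{119716} = \frac{1377}{692} \approx 1.9899$)
$\sqrt{C + G} = \sqrt{\frac{1377}{692} + 179608} = \sqrt{\frac{124290113}{692}} = \frac{\sqrt{21502189549}}{346}$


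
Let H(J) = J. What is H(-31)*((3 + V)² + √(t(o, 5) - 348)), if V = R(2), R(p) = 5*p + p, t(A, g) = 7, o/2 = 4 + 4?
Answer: -6975 - 31*I*√341 ≈ -6975.0 - 572.45*I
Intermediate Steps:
o = 16 (o = 2*(4 + 4) = 2*8 = 16)
R(p) = 6*p
V = 12 (V = 6*2 = 12)
H(-31)*((3 + V)² + √(t(o, 5) - 348)) = -31*((3 + 12)² + √(7 - 348)) = -31*(15² + √(-341)) = -31*(225 + I*√341) = -6975 - 31*I*√341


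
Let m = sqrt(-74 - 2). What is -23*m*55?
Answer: -2530*I*sqrt(19) ≈ -11028.0*I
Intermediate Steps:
m = 2*I*sqrt(19) (m = sqrt(-76) = 2*I*sqrt(19) ≈ 8.7178*I)
-23*m*55 = -46*I*sqrt(19)*55 = -2530*I*sqrt(19)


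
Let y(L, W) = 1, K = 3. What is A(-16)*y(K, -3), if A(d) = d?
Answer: -16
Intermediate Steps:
A(-16)*y(K, -3) = -16*1 = -16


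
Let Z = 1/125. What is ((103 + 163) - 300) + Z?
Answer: -4249/125 ≈ -33.992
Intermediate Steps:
Z = 1/125 ≈ 0.0080000
((103 + 163) - 300) + Z = ((103 + 163) - 300) + 1/125 = (266 - 300) + 1/125 = -34 + 1/125 = -4249/125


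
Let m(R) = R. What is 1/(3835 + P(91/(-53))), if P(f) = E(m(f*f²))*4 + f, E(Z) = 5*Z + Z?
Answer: 148877/552601972 ≈ 0.00026941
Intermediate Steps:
E(Z) = 6*Z
P(f) = f + 24*f³ (P(f) = (6*(f*f²))*4 + f = (6*f³)*4 + f = 24*f³ + f = f + 24*f³)
1/(3835 + P(91/(-53))) = 1/(3835 + (91/(-53) + 24*(91/(-53))³)) = 1/(3835 + (91*(-1/53) + 24*(91*(-1/53))³)) = 1/(3835 + (-91/53 + 24*(-91/53)³)) = 1/(3835 + (-91/53 + 24*(-753571/148877))) = 1/(3835 + (-91/53 - 18085704/148877)) = 1/(3835 - 18341323/148877) = 1/(552601972/148877) = 148877/552601972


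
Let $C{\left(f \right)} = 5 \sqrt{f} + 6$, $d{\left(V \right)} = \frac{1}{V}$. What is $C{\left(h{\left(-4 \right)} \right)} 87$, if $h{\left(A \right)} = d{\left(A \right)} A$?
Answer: $957$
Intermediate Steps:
$h{\left(A \right)} = 1$ ($h{\left(A \right)} = \frac{A}{A} = 1$)
$C{\left(f \right)} = 6 + 5 \sqrt{f}$
$C{\left(h{\left(-4 \right)} \right)} 87 = \left(6 + 5 \sqrt{1}\right) 87 = \left(6 + 5 \cdot 1\right) 87 = \left(6 + 5\right) 87 = 11 \cdot 87 = 957$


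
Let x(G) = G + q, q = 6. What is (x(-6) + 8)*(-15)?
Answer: -120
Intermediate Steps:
x(G) = 6 + G (x(G) = G + 6 = 6 + G)
(x(-6) + 8)*(-15) = ((6 - 6) + 8)*(-15) = (0 + 8)*(-15) = 8*(-15) = -120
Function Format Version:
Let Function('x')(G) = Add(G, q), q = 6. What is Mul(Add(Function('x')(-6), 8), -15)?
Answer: -120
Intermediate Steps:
Function('x')(G) = Add(6, G) (Function('x')(G) = Add(G, 6) = Add(6, G))
Mul(Add(Function('x')(-6), 8), -15) = Mul(Add(Add(6, -6), 8), -15) = Mul(Add(0, 8), -15) = Mul(8, -15) = -120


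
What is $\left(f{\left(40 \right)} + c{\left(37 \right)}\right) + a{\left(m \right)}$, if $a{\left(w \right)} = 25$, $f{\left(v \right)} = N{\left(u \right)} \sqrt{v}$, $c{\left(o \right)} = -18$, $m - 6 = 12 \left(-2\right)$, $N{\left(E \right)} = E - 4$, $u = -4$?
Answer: $7 - 16 \sqrt{10} \approx -43.596$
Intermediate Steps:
$N{\left(E \right)} = -4 + E$
$m = -18$ ($m = 6 + 12 \left(-2\right) = 6 - 24 = -18$)
$f{\left(v \right)} = - 8 \sqrt{v}$ ($f{\left(v \right)} = \left(-4 - 4\right) \sqrt{v} = - 8 \sqrt{v}$)
$\left(f{\left(40 \right)} + c{\left(37 \right)}\right) + a{\left(m \right)} = \left(- 8 \sqrt{40} - 18\right) + 25 = \left(- 8 \cdot 2 \sqrt{10} - 18\right) + 25 = \left(- 16 \sqrt{10} - 18\right) + 25 = \left(-18 - 16 \sqrt{10}\right) + 25 = 7 - 16 \sqrt{10}$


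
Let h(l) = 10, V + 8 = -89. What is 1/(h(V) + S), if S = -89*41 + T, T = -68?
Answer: -1/3707 ≈ -0.00026976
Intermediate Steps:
V = -97 (V = -8 - 89 = -97)
S = -3717 (S = -89*41 - 68 = -3649 - 68 = -3717)
1/(h(V) + S) = 1/(10 - 3717) = 1/(-3707) = -1/3707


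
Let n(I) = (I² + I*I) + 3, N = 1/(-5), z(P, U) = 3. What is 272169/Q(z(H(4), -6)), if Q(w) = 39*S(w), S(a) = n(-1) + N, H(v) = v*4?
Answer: 151205/104 ≈ 1453.9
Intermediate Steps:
H(v) = 4*v
N = -⅕ ≈ -0.20000
n(I) = 3 + 2*I² (n(I) = (I² + I²) + 3 = 2*I² + 3 = 3 + 2*I²)
S(a) = 24/5 (S(a) = (3 + 2*(-1)²) - ⅕ = (3 + 2*1) - ⅕ = (3 + 2) - ⅕ = 5 - ⅕ = 24/5)
Q(w) = 936/5 (Q(w) = 39*(24/5) = 936/5)
272169/Q(z(H(4), -6)) = 272169/(936/5) = 272169*(5/936) = 151205/104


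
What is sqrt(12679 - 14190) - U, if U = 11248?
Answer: -11248 + I*sqrt(1511) ≈ -11248.0 + 38.872*I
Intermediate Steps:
sqrt(12679 - 14190) - U = sqrt(12679 - 14190) - 1*11248 = sqrt(-1511) - 11248 = I*sqrt(1511) - 11248 = -11248 + I*sqrt(1511)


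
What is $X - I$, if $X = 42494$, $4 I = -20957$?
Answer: $\frac{190933}{4} \approx 47733.0$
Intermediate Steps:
$I = - \frac{20957}{4}$ ($I = \frac{1}{4} \left(-20957\right) = - \frac{20957}{4} \approx -5239.3$)
$X - I = 42494 - - \frac{20957}{4} = 42494 + \frac{20957}{4} = \frac{190933}{4}$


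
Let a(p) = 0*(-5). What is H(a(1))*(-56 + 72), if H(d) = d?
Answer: 0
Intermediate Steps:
a(p) = 0
H(a(1))*(-56 + 72) = 0*(-56 + 72) = 0*16 = 0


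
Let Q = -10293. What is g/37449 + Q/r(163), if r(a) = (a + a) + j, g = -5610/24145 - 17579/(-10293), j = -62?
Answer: -580586585794453/14891189502024 ≈ -38.989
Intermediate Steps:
g = 6667295/4518627 (g = -5610*1/24145 - 17579*(-1/10293) = -102/439 + 17579/10293 = 6667295/4518627 ≈ 1.4755)
r(a) = -62 + 2*a (r(a) = (a + a) - 62 = 2*a - 62 = -62 + 2*a)
g/37449 + Q/r(163) = (6667295/4518627)/37449 - 10293/(-62 + 2*163) = (6667295/4518627)*(1/37449) - 10293/(-62 + 326) = 6667295/169218062523 - 10293/264 = 6667295/169218062523 - 10293*1/264 = 6667295/169218062523 - 3431/88 = -580586585794453/14891189502024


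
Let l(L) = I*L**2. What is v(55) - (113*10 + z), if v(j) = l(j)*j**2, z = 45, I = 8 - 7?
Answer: 9149450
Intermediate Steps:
I = 1
l(L) = L**2 (l(L) = 1*L**2 = L**2)
v(j) = j**4 (v(j) = j**2*j**2 = j**4)
v(55) - (113*10 + z) = 55**4 - (113*10 + 45) = 9150625 - (1130 + 45) = 9150625 - 1*1175 = 9150625 - 1175 = 9149450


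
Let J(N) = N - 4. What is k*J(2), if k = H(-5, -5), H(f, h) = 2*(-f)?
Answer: -20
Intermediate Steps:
H(f, h) = -2*f
k = 10 (k = -2*(-5) = 10)
J(N) = -4 + N
k*J(2) = 10*(-4 + 2) = 10*(-2) = -20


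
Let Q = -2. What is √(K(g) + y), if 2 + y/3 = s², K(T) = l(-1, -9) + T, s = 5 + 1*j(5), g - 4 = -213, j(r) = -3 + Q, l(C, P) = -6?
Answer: I*√221 ≈ 14.866*I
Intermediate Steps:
j(r) = -5 (j(r) = -3 - 2 = -5)
g = -209 (g = 4 - 213 = -209)
s = 0 (s = 5 + 1*(-5) = 5 - 5 = 0)
K(T) = -6 + T
y = -6 (y = -6 + 3*0² = -6 + 3*0 = -6 + 0 = -6)
√(K(g) + y) = √((-6 - 209) - 6) = √(-215 - 6) = √(-221) = I*√221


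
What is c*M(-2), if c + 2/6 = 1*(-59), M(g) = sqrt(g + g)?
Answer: -356*I/3 ≈ -118.67*I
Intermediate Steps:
M(g) = sqrt(2)*sqrt(g) (M(g) = sqrt(2*g) = sqrt(2)*sqrt(g))
c = -178/3 (c = -1/3 + 1*(-59) = -1/3 - 59 = -178/3 ≈ -59.333)
c*M(-2) = -178*sqrt(2)*sqrt(-2)/3 = -178*sqrt(2)*I*sqrt(2)/3 = -356*I/3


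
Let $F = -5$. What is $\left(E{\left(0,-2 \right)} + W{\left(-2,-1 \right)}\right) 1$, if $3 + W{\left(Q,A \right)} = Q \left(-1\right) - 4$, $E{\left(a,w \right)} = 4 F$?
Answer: $-25$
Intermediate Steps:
$E{\left(a,w \right)} = -20$ ($E{\left(a,w \right)} = 4 \left(-5\right) = -20$)
$W{\left(Q,A \right)} = -7 - Q$ ($W{\left(Q,A \right)} = -3 + \left(Q \left(-1\right) - 4\right) = -3 - \left(4 + Q\right) = -7 - Q$)
$\left(E{\left(0,-2 \right)} + W{\left(-2,-1 \right)}\right) 1 = \left(-20 - 5\right) 1 = \left(-25\right) 1 = -25$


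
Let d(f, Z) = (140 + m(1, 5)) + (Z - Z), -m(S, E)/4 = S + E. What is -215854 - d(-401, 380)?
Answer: -215970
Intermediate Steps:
m(S, E) = -4*E - 4*S (m(S, E) = -4*(S + E) = -4*(E + S) = -4*E - 4*S)
d(f, Z) = 116 (d(f, Z) = (140 + (-4*5 - 4*1)) + (Z - Z) = (140 + (-20 - 4)) + 0 = (140 - 24) + 0 = 116 + 0 = 116)
-215854 - d(-401, 380) = -215854 - 1*116 = -215854 - 116 = -215970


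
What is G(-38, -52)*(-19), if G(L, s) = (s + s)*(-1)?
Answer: -1976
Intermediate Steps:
G(L, s) = -2*s (G(L, s) = (2*s)*(-1) = -2*s)
G(-38, -52)*(-19) = -2*(-52)*(-19) = 104*(-19) = -1976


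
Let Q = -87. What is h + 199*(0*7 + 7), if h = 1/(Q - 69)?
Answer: 217307/156 ≈ 1393.0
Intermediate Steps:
h = -1/156 (h = 1/(-87 - 69) = 1/(-156) = -1/156 ≈ -0.0064103)
h + 199*(0*7 + 7) = -1/156 + 199*(0*7 + 7) = -1/156 + 199*(0 + 7) = -1/156 + 199*7 = -1/156 + 1393 = 217307/156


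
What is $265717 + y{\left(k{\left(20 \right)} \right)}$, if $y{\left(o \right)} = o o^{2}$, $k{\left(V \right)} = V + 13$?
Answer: $301654$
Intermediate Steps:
$k{\left(V \right)} = 13 + V$
$y{\left(o \right)} = o^{3}$
$265717 + y{\left(k{\left(20 \right)} \right)} = 265717 + \left(13 + 20\right)^{3} = 265717 + 33^{3} = 265717 + 35937 = 301654$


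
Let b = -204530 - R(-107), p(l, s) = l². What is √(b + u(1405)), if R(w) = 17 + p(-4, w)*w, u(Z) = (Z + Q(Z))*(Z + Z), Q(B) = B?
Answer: √7693265 ≈ 2773.7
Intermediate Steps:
u(Z) = 4*Z² (u(Z) = (Z + Z)*(Z + Z) = (2*Z)*(2*Z) = 4*Z²)
R(w) = 17 + 16*w (R(w) = 17 + (-4)²*w = 17 + 16*w)
b = -202835 (b = -204530 - (17 + 16*(-107)) = -204530 - (17 - 1712) = -204530 - 1*(-1695) = -204530 + 1695 = -202835)
√(b + u(1405)) = √(-202835 + 4*1405²) = √(-202835 + 4*1974025) = √(-202835 + 7896100) = √7693265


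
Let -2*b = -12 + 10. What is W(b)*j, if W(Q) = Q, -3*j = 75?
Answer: -25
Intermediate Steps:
b = 1 (b = -(-12 + 10)/2 = -½*(-2) = 1)
j = -25 (j = -⅓*75 = -25)
W(b)*j = 1*(-25) = -25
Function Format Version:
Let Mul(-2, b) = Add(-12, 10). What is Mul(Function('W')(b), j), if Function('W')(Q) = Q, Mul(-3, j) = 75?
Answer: -25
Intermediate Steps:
b = 1 (b = Mul(Rational(-1, 2), Add(-12, 10)) = Mul(Rational(-1, 2), -2) = 1)
j = -25 (j = Mul(Rational(-1, 3), 75) = -25)
Mul(Function('W')(b), j) = Mul(1, -25) = -25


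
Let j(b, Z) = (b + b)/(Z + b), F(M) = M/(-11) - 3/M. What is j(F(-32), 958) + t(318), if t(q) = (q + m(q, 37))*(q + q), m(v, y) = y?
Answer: 76375280054/338273 ≈ 2.2578e+5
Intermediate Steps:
F(M) = -3/M - M/11 (F(M) = M*(-1/11) - 3/M = -M/11 - 3/M = -3/M - M/11)
j(b, Z) = 2*b/(Z + b) (j(b, Z) = (2*b)/(Z + b) = 2*b/(Z + b))
t(q) = 2*q*(37 + q) (t(q) = (q + 37)*(q + q) = (37 + q)*(2*q) = 2*q*(37 + q))
j(F(-32), 958) + t(318) = 2*(-3/(-32) - 1/11*(-32))/(958 + (-3/(-32) - 1/11*(-32))) + 2*318*(37 + 318) = 2*(-3*(-1/32) + 32/11)/(958 + (-3*(-1/32) + 32/11)) + 2*318*355 = 2*(3/32 + 32/11)/(958 + (3/32 + 32/11)) + 225780 = 2*(1057/352)/(958 + 1057/352) + 225780 = 2*(1057/352)/(338273/352) + 225780 = 2*(1057/352)*(352/338273) + 225780 = 2114/338273 + 225780 = 76375280054/338273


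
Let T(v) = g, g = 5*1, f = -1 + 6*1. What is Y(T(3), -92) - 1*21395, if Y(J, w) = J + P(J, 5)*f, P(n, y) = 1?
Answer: -21385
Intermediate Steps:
f = 5 (f = -1 + 6 = 5)
g = 5
T(v) = 5
Y(J, w) = 5 + J (Y(J, w) = J + 1*5 = J + 5 = 5 + J)
Y(T(3), -92) - 1*21395 = (5 + 5) - 1*21395 = 10 - 21395 = -21385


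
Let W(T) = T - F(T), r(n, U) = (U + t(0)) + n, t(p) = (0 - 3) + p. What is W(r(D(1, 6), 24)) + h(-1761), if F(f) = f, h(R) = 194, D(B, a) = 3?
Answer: 194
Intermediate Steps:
t(p) = -3 + p
r(n, U) = -3 + U + n (r(n, U) = (U + (-3 + 0)) + n = (U - 3) + n = (-3 + U) + n = -3 + U + n)
W(T) = 0 (W(T) = T - T = 0)
W(r(D(1, 6), 24)) + h(-1761) = 0 + 194 = 194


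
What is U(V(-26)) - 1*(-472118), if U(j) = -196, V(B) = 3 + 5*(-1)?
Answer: 471922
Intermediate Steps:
V(B) = -2 (V(B) = 3 - 5 = -2)
U(V(-26)) - 1*(-472118) = -196 - 1*(-472118) = -196 + 472118 = 471922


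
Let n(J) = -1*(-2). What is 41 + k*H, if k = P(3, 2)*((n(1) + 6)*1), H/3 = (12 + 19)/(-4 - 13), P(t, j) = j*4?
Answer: -5255/17 ≈ -309.12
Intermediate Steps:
n(J) = 2
P(t, j) = 4*j
H = -93/17 (H = 3*((12 + 19)/(-4 - 13)) = 3*(31/(-17)) = 3*(31*(-1/17)) = 3*(-31/17) = -93/17 ≈ -5.4706)
k = 64 (k = (4*2)*((2 + 6)*1) = 8*(8*1) = 8*8 = 64)
41 + k*H = 41 + 64*(-93/17) = 41 - 5952/17 = -5255/17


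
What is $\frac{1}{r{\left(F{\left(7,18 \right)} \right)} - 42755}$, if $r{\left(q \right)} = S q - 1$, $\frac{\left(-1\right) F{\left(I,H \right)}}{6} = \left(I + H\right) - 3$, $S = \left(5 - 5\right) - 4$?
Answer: $- \frac{1}{42228} \approx -2.3681 \cdot 10^{-5}$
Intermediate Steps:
$S = -4$ ($S = 0 - 4 = -4$)
$F{\left(I,H \right)} = 18 - 6 H - 6 I$ ($F{\left(I,H \right)} = - 6 \left(\left(I + H\right) - 3\right) = - 6 \left(\left(H + I\right) - 3\right) = - 6 \left(-3 + H + I\right) = 18 - 6 H - 6 I$)
$r{\left(q \right)} = -1 - 4 q$ ($r{\left(q \right)} = - 4 q - 1 = -1 - 4 q$)
$\frac{1}{r{\left(F{\left(7,18 \right)} \right)} - 42755} = \frac{1}{\left(-1 - 4 \left(18 - 108 - 42\right)\right) - 42755} = \frac{1}{\left(-1 - -528\right) - 42755} = \frac{1}{\left(-1 + 528\right) - 42755} = \frac{1}{527 - 42755} = \frac{1}{-42228} = - \frac{1}{42228}$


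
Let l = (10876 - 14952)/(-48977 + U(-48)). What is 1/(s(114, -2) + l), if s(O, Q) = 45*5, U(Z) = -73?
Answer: 24525/5520163 ≈ 0.0044428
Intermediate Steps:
s(O, Q) = 225
l = 2038/24525 (l = (10876 - 14952)/(-48977 - 73) = -4076/(-49050) = -4076*(-1/49050) = 2038/24525 ≈ 0.083099)
1/(s(114, -2) + l) = 1/(225 + 2038/24525) = 1/(5520163/24525) = 24525/5520163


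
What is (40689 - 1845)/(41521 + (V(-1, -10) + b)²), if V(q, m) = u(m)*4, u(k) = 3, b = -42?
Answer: 38844/42421 ≈ 0.91568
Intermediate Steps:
V(q, m) = 12 (V(q, m) = 3*4 = 12)
(40689 - 1845)/(41521 + (V(-1, -10) + b)²) = (40689 - 1845)/(41521 + (12 - 42)²) = 38844/(41521 + (-30)²) = 38844/(41521 + 900) = 38844/42421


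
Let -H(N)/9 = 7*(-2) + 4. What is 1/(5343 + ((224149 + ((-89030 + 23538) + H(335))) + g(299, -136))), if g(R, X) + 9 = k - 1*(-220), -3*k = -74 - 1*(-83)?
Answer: 1/164298 ≈ 6.0865e-6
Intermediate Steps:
H(N) = 90 (H(N) = -9*(7*(-2) + 4) = -9*(-14 + 4) = -9*(-10) = 90)
k = -3 (k = -(-74 - 1*(-83))/3 = -(-74 + 83)/3 = -⅓*9 = -3)
g(R, X) = 208 (g(R, X) = -9 + (-3 - 1*(-220)) = -9 + (-3 + 220) = -9 + 217 = 208)
1/(5343 + ((224149 + ((-89030 + 23538) + H(335))) + g(299, -136))) = 1/(5343 + ((224149 + ((-89030 + 23538) + 90)) + 208)) = 1/(5343 + ((224149 + (-65492 + 90)) + 208)) = 1/(5343 + ((224149 - 65402) + 208)) = 1/(5343 + (158747 + 208)) = 1/(5343 + 158955) = 1/164298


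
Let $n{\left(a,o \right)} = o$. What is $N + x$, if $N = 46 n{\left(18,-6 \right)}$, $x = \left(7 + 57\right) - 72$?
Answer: $-284$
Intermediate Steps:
$x = -8$ ($x = 64 - 72 = -8$)
$N = -276$ ($N = 46 \left(-6\right) = -276$)
$N + x = -276 - 8 = -284$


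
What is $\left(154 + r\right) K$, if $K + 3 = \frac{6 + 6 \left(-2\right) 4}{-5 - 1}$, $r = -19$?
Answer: $540$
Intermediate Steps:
$K = 4$ ($K = -3 + \frac{6 + 6 \left(-2\right) 4}{-5 - 1} = -3 + \frac{6 - 48}{-6} = -3 + \left(6 - 48\right) \left(- \frac{1}{6}\right) = -3 - -7 = -3 + 7 = 4$)
$\left(154 + r\right) K = \left(154 - 19\right) 4 = 135 \cdot 4 = 540$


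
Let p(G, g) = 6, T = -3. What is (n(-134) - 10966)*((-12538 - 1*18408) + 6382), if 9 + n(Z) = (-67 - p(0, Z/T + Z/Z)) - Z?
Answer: 268091496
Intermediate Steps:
n(Z) = -82 - Z (n(Z) = -9 + ((-67 - 1*6) - Z) = -9 + ((-67 - 6) - Z) = -9 + (-73 - Z) = -82 - Z)
(n(-134) - 10966)*((-12538 - 1*18408) + 6382) = ((-82 - 1*(-134)) - 10966)*((-12538 - 1*18408) + 6382) = ((-82 + 134) - 10966)*((-12538 - 18408) + 6382) = (52 - 10966)*(-30946 + 6382) = -10914*(-24564) = 268091496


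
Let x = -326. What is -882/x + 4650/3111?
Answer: 709967/169031 ≈ 4.2002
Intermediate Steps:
-882/x + 4650/3111 = -882/(-326) + 4650/3111 = -882*(-1/326) + 4650*(1/3111) = 441/163 + 1550/1037 = 709967/169031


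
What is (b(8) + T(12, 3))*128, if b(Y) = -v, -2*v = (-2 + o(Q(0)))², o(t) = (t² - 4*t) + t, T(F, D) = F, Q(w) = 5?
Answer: 5632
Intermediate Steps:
o(t) = t² - 3*t
v = -32 (v = -(-2 + 5*(-3 + 5))²/2 = -(-2 + 5*2)²/2 = -(-2 + 10)²/2 = -½*8² = -½*64 = -32)
b(Y) = 32 (b(Y) = -1*(-32) = 32)
(b(8) + T(12, 3))*128 = (32 + 12)*128 = 44*128 = 5632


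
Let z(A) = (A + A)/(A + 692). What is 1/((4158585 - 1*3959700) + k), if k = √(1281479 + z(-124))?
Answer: 4706945/936110427999 - √717770382/936110427999 ≈ 4.9996e-6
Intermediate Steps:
z(A) = 2*A/(692 + A) (z(A) = (2*A)/(692 + A) = 2*A/(692 + A))
k = 3*√717770382/71 (k = √(1281479 + 2*(-124)/(692 - 124)) = √(1281479 + 2*(-124)/568) = √(1281479 + 2*(-124)*(1/568)) = √(1281479 - 31/71) = √(90984978/71) = 3*√717770382/71 ≈ 1132.0)
1/((4158585 - 1*3959700) + k) = 1/((4158585 - 1*3959700) + 3*√717770382/71) = 1/((4158585 - 3959700) + 3*√717770382/71) = 1/(198885 + 3*√717770382/71)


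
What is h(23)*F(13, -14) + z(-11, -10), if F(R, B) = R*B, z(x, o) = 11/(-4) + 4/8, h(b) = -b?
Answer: 16735/4 ≈ 4183.8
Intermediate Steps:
z(x, o) = -9/4 (z(x, o) = 11*(-1/4) + 4*(1/8) = -11/4 + 1/2 = -9/4)
F(R, B) = B*R
h(23)*F(13, -14) + z(-11, -10) = (-1*23)*(-14*13) - 9/4 = -23*(-182) - 9/4 = 4186 - 9/4 = 16735/4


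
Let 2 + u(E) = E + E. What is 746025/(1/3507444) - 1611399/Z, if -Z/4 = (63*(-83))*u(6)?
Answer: 182432204251634867/69720 ≈ 2.6166e+12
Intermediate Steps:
u(E) = -2 + 2*E (u(E) = -2 + (E + E) = -2 + 2*E)
Z = 209160 (Z = -4*63*(-83)*(-2 + 2*6) = -(-20916)*(-2 + 12) = -(-20916)*10 = -4*(-52290) = 209160)
746025/(1/3507444) - 1611399/Z = 746025/(1/3507444) - 1611399/209160 = 746025/(1/3507444) - 1611399*1/209160 = 746025*3507444 - 537133/69720 = 2616640910100 - 537133/69720 = 182432204251634867/69720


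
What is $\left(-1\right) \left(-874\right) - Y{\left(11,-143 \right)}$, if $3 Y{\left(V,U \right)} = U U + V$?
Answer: $-5946$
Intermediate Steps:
$Y{\left(V,U \right)} = \frac{V}{3} + \frac{U^{2}}{3}$ ($Y{\left(V,U \right)} = \frac{U U + V}{3} = \frac{U^{2} + V}{3} = \frac{V + U^{2}}{3} = \frac{V}{3} + \frac{U^{2}}{3}$)
$\left(-1\right) \left(-874\right) - Y{\left(11,-143 \right)} = \left(-1\right) \left(-874\right) - \left(\frac{1}{3} \cdot 11 + \frac{\left(-143\right)^{2}}{3}\right) = 874 - \left(\frac{11}{3} + \frac{1}{3} \cdot 20449\right) = 874 - \left(\frac{11}{3} + \frac{20449}{3}\right) = 874 - 6820 = -5946$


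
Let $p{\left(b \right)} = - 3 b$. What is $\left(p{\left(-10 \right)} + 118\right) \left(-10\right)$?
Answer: $-1480$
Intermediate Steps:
$\left(p{\left(-10 \right)} + 118\right) \left(-10\right) = \left(\left(-3\right) \left(-10\right) + 118\right) \left(-10\right) = \left(30 + 118\right) \left(-10\right) = 148 \left(-10\right) = -1480$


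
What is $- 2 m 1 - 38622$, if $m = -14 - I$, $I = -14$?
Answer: $-38622$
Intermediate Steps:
$m = 0$ ($m = -14 - -14 = -14 + 14 = 0$)
$- 2 m 1 - 38622 = \left(-2\right) 0 \cdot 1 - 38622 = 0 \cdot 1 - 38622 = 0 - 38622 = -38622$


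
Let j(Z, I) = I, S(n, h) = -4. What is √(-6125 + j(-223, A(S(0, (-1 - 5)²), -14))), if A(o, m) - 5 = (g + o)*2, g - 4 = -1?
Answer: I*√6122 ≈ 78.243*I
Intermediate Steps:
g = 3 (g = 4 - 1 = 3)
A(o, m) = 11 + 2*o (A(o, m) = 5 + (3 + o)*2 = 5 + (6 + 2*o) = 11 + 2*o)
√(-6125 + j(-223, A(S(0, (-1 - 5)²), -14))) = √(-6125 + (11 + 2*(-4))) = √(-6125 + (11 - 8)) = √(-6125 + 3) = √(-6122) = I*√6122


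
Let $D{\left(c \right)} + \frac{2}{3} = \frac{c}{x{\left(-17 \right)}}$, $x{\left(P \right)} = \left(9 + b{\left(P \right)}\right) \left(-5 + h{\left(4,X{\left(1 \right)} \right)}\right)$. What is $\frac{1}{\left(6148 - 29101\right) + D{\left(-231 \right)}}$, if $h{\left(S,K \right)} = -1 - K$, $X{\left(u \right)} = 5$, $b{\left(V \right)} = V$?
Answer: $- \frac{24}{550951} \approx -4.3561 \cdot 10^{-5}$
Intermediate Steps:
$x{\left(P \right)} = -99 - 11 P$ ($x{\left(P \right)} = \left(9 + P\right) \left(-5 - 6\right) = \left(9 + P\right) \left(-11\right) = -99 - 11 P$)
$D{\left(c \right)} = - \frac{2}{3} + \frac{c}{88}$ ($D{\left(c \right)} = - \frac{2}{3} + \frac{c}{-99 - -187} = - \frac{2}{3} + \frac{c}{-99 + 187} = - \frac{2}{3} + \frac{c}{88}$)
$\frac{1}{\left(6148 - 29101\right) + D{\left(-231 \right)}} = \frac{1}{\left(6148 - 29101\right) + \left(- \frac{2}{3} + \frac{1}{88} \left(-231\right)\right)} = \frac{1}{-22953 - \frac{79}{24}} = \frac{1}{- \frac{550951}{24}} = - \frac{24}{550951}$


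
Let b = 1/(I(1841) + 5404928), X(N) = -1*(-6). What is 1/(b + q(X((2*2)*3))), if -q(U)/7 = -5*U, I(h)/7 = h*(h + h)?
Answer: 52854862/11099521021 ≈ 0.0047619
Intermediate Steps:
I(h) = 14*h² (I(h) = 7*(h*(h + h)) = 7*(h*(2*h)) = 7*(2*h²) = 14*h²)
X(N) = 6
q(U) = 35*U (q(U) = -(-35)*U = 35*U)
b = 1/52854862 (b = 1/(14*1841² + 5404928) = 1/(14*3389281 + 5404928) = 1/(47449934 + 5404928) = 1/52854862 ≈ 1.8920e-8)
1/(b + q(X((2*2)*3))) = 1/(1/52854862 + 35*6) = 1/(1/52854862 + 210) = 1/(11099521021/52854862) = 52854862/11099521021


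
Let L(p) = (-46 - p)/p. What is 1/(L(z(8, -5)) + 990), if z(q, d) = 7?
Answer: 7/6877 ≈ 0.0010179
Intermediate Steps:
L(p) = (-46 - p)/p
1/(L(z(8, -5)) + 990) = 1/((-46 - 1*7)/7 + 990) = 1/((-46 - 7)/7 + 990) = 1/((⅐)*(-53) + 990) = 1/(-53/7 + 990) = 1/(6877/7) = 7/6877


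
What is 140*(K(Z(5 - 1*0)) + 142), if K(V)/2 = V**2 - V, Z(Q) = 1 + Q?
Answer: 28280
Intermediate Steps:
K(V) = -2*V + 2*V**2 (K(V) = 2*(V**2 - V) = -2*V + 2*V**2)
140*(K(Z(5 - 1*0)) + 142) = 140*(2*(1 + (5 - 1*0))*(-1 + (1 + (5 - 1*0))) + 142) = 140*(2*(1 + (5 + 0))*(-1 + (1 + (5 + 0))) + 142) = 140*(2*(1 + 5)*(-1 + (1 + 5)) + 142) = 140*(2*6*(-1 + 6) + 142) = 140*(2*6*5 + 142) = 140*(60 + 142) = 140*202 = 28280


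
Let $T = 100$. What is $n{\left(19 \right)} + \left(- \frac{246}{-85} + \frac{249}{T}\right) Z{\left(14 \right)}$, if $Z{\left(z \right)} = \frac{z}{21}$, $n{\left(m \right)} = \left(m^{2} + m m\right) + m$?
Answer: $\frac{632901}{850} \approx 744.59$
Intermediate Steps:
$n{\left(m \right)} = m + 2 m^{2}$ ($n{\left(m \right)} = \left(m^{2} + m^{2}\right) + m = 2 m^{2} + m = m + 2 m^{2}$)
$Z{\left(z \right)} = \frac{z}{21}$ ($Z{\left(z \right)} = z \frac{1}{21} = \frac{z}{21}$)
$n{\left(19 \right)} + \left(- \frac{246}{-85} + \frac{249}{T}\right) Z{\left(14 \right)} = 19 \left(1 + 2 \cdot 19\right) + \left(- \frac{246}{-85} + \frac{249}{100}\right) \frac{1}{21} \cdot 14 = 19 \left(1 + 38\right) + \left(\left(-246\right) \left(- \frac{1}{85}\right) + 249 \cdot \frac{1}{100}\right) \frac{2}{3} = 19 \cdot 39 + \left(\frac{246}{85} + \frac{249}{100}\right) \frac{2}{3} = 741 + \frac{9153}{1700} \cdot \frac{2}{3} = 741 + \frac{3051}{850} = \frac{632901}{850}$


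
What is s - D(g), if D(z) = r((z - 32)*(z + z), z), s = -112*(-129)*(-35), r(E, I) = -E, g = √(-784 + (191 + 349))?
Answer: -506168 - 128*I*√61 ≈ -5.0617e+5 - 999.71*I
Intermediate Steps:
g = 2*I*√61 (g = √(-784 + 540) = √(-244) = 2*I*√61 ≈ 15.62*I)
s = -505680 (s = 14448*(-35) = -505680)
D(z) = -2*z*(-32 + z) (D(z) = -(z - 32)*(z + z) = -(-32 + z)*2*z = -2*z*(-32 + z))
s - D(g) = -505680 - 2*2*I*√61*(32 - 2*I*√61) = -505680 - 4*I*√61*(32 - 2*I*√61)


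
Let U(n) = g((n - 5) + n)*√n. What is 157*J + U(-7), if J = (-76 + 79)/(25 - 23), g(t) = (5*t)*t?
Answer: 471/2 + 1805*I*√7 ≈ 235.5 + 4775.6*I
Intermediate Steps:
g(t) = 5*t²
J = 3/2 ≈ 1.5000
U(n) = 5*√n*(-5 + 2*n)² (U(n) = (5*((n - 5) + n)²)*√n = (5*((-5 + n) + n)²)*√n = (5*(-5 + 2*n)²)*√n = 5*√n*(-5 + 2*n)²)
157*J + U(-7) = 157*(3/2) + 5*√(-7)*(-5 + 2*(-7))² = 471/2 + 5*(I*√7)*(-5 - 14)² = 471/2 + 5*(I*√7)*(-19)² = 471/2 + 5*(I*√7)*361 = 471/2 + 1805*I*√7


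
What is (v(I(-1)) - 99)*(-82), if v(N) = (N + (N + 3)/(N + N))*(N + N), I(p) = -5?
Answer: 4182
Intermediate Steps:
v(N) = 2*N*(N + (3 + N)/(2*N)) (v(N) = (N + (3 + N)/((2*N)))*(2*N) = (N + (3 + N)*(1/(2*N)))*(2*N) = (N + (3 + N)/(2*N))*(2*N) = 2*N*(N + (3 + N)/(2*N)))
(v(I(-1)) - 99)*(-82) = ((3 - 5 + 2*(-5)**2) - 99)*(-82) = ((3 - 5 + 2*25) - 99)*(-82) = ((3 - 5 + 50) - 99)*(-82) = (48 - 99)*(-82) = -51*(-82) = 4182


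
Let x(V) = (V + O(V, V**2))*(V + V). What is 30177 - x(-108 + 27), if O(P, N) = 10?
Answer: 18675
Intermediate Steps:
x(V) = 2*V*(10 + V) (x(V) = (V + 10)*(V + V) = (10 + V)*(2*V) = 2*V*(10 + V))
30177 - x(-108 + 27) = 30177 - 2*(-108 + 27)*(10 + (-108 + 27)) = 30177 - 2*(-81)*(10 - 81) = 30177 - 2*(-81)*(-71) = 30177 - 1*11502 = 30177 - 11502 = 18675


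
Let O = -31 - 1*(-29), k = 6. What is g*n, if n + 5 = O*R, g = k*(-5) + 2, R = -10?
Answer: -420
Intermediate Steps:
g = -28 (g = 6*(-5) + 2 = -30 + 2 = -28)
O = -2 (O = -31 + 29 = -2)
n = 15 (n = -5 - 2*(-10) = -5 + 20 = 15)
g*n = -28*15 = -420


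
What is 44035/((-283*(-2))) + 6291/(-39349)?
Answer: 1729172509/22271534 ≈ 77.641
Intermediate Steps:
44035/((-283*(-2))) + 6291/(-39349) = 44035/566 + 6291*(-1/39349) = 44035*(1/566) - 6291/39349 = 44035/566 - 6291/39349 = 1729172509/22271534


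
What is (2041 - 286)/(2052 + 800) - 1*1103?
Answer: -3144001/2852 ≈ -1102.4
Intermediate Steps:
(2041 - 286)/(2052 + 800) - 1*1103 = 1755/2852 - 1103 = -3144001/2852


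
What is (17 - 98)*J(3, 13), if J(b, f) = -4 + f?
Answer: -729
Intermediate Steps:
(17 - 98)*J(3, 13) = (17 - 98)*(-4 + 13) = -81*9 = -729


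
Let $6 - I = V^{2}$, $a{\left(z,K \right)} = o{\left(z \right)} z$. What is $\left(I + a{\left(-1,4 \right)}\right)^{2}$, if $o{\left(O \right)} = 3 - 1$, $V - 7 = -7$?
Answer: $16$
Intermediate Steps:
$V = 0$ ($V = 7 - 7 = 0$)
$o{\left(O \right)} = 2$ ($o{\left(O \right)} = 3 - 1 = 2$)
$a{\left(z,K \right)} = 2 z$
$I = 6$ ($I = 6 - 0^{2} = 6 - 0 = 6 + 0 = 6$)
$\left(I + a{\left(-1,4 \right)}\right)^{2} = \left(6 + 2 \left(-1\right)\right)^{2} = \left(6 - 2\right)^{2} = 4^{2} = 16$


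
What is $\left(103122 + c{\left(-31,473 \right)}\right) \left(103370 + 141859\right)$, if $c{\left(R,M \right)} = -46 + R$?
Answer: $25269622305$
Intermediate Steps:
$\left(103122 + c{\left(-31,473 \right)}\right) \left(103370 + 141859\right) = \left(103122 - 77\right) \left(103370 + 141859\right) = \left(103122 - 77\right) 245229 = 103045 \cdot 245229 = 25269622305$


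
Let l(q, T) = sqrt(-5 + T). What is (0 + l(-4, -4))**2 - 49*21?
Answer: -1038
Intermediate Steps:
(0 + l(-4, -4))**2 - 49*21 = (0 + sqrt(-5 - 4))**2 - 49*21 = (0 + sqrt(-9))**2 - 1029 = (0 + 3*I)**2 - 1029 = (3*I)**2 - 1029 = -9 - 1029 = -1038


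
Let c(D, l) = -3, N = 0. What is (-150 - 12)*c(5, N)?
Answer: 486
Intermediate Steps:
(-150 - 12)*c(5, N) = (-150 - 12)*(-3) = -162*(-3) = 486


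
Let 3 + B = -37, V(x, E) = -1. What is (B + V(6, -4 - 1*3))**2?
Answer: 1681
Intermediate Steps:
B = -40 (B = -3 - 37 = -40)
(B + V(6, -4 - 1*3))**2 = (-40 - 1)**2 = (-41)**2 = 1681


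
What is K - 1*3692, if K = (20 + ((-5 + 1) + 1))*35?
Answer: -3097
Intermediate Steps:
K = 595 (K = (20 + (-4 + 1))*35 = (20 - 3)*35 = 17*35 = 595)
K - 1*3692 = 595 - 1*3692 = 595 - 3692 = -3097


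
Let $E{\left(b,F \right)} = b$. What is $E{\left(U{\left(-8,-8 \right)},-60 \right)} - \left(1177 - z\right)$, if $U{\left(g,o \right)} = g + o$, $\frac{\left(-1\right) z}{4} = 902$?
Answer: $-4801$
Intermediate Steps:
$z = -3608$ ($z = \left(-4\right) 902 = -3608$)
$E{\left(U{\left(-8,-8 \right)},-60 \right)} - \left(1177 - z\right) = \left(-8 - 8\right) - \left(1177 - -3608\right) = -16 - \left(1177 + 3608\right) = -16 - 4785 = -4801$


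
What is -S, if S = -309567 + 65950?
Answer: 243617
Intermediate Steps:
S = -243617
-S = -1*(-243617) = 243617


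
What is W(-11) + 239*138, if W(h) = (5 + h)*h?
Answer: 33048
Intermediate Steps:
W(h) = h*(5 + h)
W(-11) + 239*138 = -11*(5 - 11) + 239*138 = -11*(-6) + 32982 = 66 + 32982 = 33048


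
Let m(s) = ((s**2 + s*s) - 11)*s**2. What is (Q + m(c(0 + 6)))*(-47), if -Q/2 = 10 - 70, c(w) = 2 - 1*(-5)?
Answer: -206001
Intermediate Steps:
c(w) = 7 (c(w) = 2 + 5 = 7)
Q = 120 (Q = -2*(10 - 70) = -2*(-60) = 120)
m(s) = s**2*(-11 + 2*s**2) (m(s) = ((s**2 + s**2) - 11)*s**2 = (2*s**2 - 11)*s**2 = (-11 + 2*s**2)*s**2 = s**2*(-11 + 2*s**2))
(Q + m(c(0 + 6)))*(-47) = (120 + 7**2*(-11 + 2*7**2))*(-47) = (120 + 49*(-11 + 2*49))*(-47) = (120 + 49*(-11 + 98))*(-47) = (120 + 49*87)*(-47) = (120 + 4263)*(-47) = 4383*(-47) = -206001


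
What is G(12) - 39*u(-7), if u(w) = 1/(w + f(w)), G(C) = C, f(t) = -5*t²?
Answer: 1021/84 ≈ 12.155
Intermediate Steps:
u(w) = 1/(w - 5*w²)
G(12) - 39*u(-7) = 12 - (-39)/((-7)*(-1 + 5*(-7))) = 12 - (-39)*(-1)/(7*(-1 - 35)) = 12 - (-39)*(-1)/(7*(-36)) = 12 - (-39)*(-1)*(-1)/(7*36) = 12 - 39*(-1/252) = 12 + 13/84 = 1021/84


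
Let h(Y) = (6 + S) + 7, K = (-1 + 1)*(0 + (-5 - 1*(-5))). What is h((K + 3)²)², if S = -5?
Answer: 64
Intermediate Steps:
K = 0 (K = 0*(0 + (-5 + 5)) = 0*(0 + 0) = 0*0 = 0)
h(Y) = 8 (h(Y) = (6 - 5) + 7 = 1 + 7 = 8)
h((K + 3)²)² = 8² = 64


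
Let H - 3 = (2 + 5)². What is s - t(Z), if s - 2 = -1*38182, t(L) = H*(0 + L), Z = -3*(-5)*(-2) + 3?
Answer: -36776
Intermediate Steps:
Z = -27 (Z = 15*(-2) + 3 = -30 + 3 = -27)
H = 52 (H = 3 + (2 + 5)² = 3 + 7² = 3 + 49 = 52)
t(L) = 52*L (t(L) = 52*(0 + L) = 52*L)
s = -38180 (s = 2 - 1*38182 = 2 - 38182 = -38180)
s - t(Z) = -38180 - 52*(-27) = -38180 - 1*(-1404) = -38180 + 1404 = -36776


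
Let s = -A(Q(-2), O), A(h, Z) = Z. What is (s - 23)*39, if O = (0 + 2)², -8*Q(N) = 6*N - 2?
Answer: -1053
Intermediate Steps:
Q(N) = ¼ - 3*N/4 (Q(N) = -(6*N - 2)/8 = -(-2 + 6*N)/8 = ¼ - 3*N/4)
O = 4 (O = 2² = 4)
s = -4 (s = -1*4 = -4)
(s - 23)*39 = (-4 - 23)*39 = -27*39 = -1053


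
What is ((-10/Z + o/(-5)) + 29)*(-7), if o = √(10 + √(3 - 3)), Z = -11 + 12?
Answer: -133 + 7*√10/5 ≈ -128.57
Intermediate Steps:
Z = 1
o = √10 (o = √(10 + √0) = √(10 + 0) = √10 ≈ 3.1623)
((-10/Z + o/(-5)) + 29)*(-7) = ((-10/1 + √10/(-5)) + 29)*(-7) = ((-10*1 + √10*(-⅕)) + 29)*(-7) = ((-10 - √10/5) + 29)*(-7) = (19 - √10/5)*(-7) = -133 + 7*√10/5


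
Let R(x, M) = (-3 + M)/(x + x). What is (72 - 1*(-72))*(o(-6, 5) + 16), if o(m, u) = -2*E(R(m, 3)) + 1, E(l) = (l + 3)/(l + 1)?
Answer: 1584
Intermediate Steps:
R(x, M) = (-3 + M)/(2*x) (R(x, M) = (-3 + M)/((2*x)) = (-3 + M)*(1/(2*x)) = (-3 + M)/(2*x))
E(l) = (3 + l)/(1 + l)
o(m, u) = -5 (o(m, u) = -2*(3 + (-3 + 3)/(2*m))/(1 + (-3 + 3)/(2*m)) + 1 = -2*(3 + (½)*0/m)/(1 + (½)*0/m) + 1 = -2*(3 + 0)/(1 + 0) + 1 = -2*3/1 + 1 = -2*3 + 1 = -6 + 1 = -5)
(72 - 1*(-72))*(o(-6, 5) + 16) = (72 - 1*(-72))*(-5 + 16) = (72 + 72)*11 = 144*11 = 1584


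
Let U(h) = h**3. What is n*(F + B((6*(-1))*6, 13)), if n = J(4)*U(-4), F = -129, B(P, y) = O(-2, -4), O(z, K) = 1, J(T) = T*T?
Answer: 131072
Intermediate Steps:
J(T) = T**2
B(P, y) = 1
n = -1024 (n = 4**2*(-4)**3 = 16*(-64) = -1024)
n*(F + B((6*(-1))*6, 13)) = -1024*(-129 + 1) = -1024*(-128) = 131072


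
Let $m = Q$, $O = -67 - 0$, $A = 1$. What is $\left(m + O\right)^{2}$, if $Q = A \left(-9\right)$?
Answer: $5776$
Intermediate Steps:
$Q = -9$ ($Q = 1 \left(-9\right) = -9$)
$O = -67$ ($O = -67 + 0 = -67$)
$m = -9$
$\left(m + O\right)^{2} = \left(-9 - 67\right)^{2} = \left(-76\right)^{2} = 5776$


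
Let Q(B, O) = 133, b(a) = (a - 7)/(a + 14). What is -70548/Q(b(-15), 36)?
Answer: -70548/133 ≈ -530.44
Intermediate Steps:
b(a) = (-7 + a)/(14 + a)
-70548/Q(b(-15), 36) = -70548/133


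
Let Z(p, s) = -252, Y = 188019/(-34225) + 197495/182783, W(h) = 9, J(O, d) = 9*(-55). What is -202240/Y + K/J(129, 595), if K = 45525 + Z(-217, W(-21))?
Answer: 104167595434297159/2277611366415 ≈ 45735.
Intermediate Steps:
J(O, d) = -495
Y = -27607410502/6255748175 (Y = 188019*(-1/34225) + 197495*(1/182783) = -188019/34225 + 197495/182783 = -27607410502/6255748175 ≈ -4.4131)
K = 45273 (K = 45525 - 252 = 45273)
-202240/Y + K/J(129, 595) = -202240/(-27607410502/6255748175) + 45273/(-495) = -202240*(-6255748175/27607410502) + 45273*(-1/495) = 632581255456000/13803705251 - 15091/165 = 104167595434297159/2277611366415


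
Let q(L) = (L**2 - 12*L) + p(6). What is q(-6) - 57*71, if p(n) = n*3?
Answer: -3921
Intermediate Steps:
p(n) = 3*n
q(L) = 18 + L**2 - 12*L (q(L) = (L**2 - 12*L) + 3*6 = (L**2 - 12*L) + 18 = 18 + L**2 - 12*L)
q(-6) - 57*71 = (18 + (-6)**2 - 12*(-6)) - 57*71 = (18 + 36 + 72) - 4047 = 126 - 4047 = -3921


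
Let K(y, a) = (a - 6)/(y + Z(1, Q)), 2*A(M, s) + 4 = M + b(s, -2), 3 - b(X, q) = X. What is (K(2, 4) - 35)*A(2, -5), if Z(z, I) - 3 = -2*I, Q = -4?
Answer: -1371/13 ≈ -105.46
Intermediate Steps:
b(X, q) = 3 - X
Z(z, I) = 3 - 2*I
A(M, s) = -½ + M/2 - s/2 (A(M, s) = -2 + (M + (3 - s))/2 = -2 + (3 + M - s)/2 = -2 + (3/2 + M/2 - s/2) = -½ + M/2 - s/2)
K(y, a) = (-6 + a)/(11 + y) (K(y, a) = (a - 6)/(y + (3 - 2*(-4))) = (-6 + a)/(y + (3 + 8)) = (-6 + a)/(y + 11) = (-6 + a)/(11 + y))
(K(2, 4) - 35)*A(2, -5) = ((-6 + 4)/(11 + 2) - 35)*(-½ + (½)*2 - ½*(-5)) = (-2/13 - 35)*(-½ + 1 + 5/2) = ((1/13)*(-2) - 35)*3 = (-2/13 - 35)*3 = -457/13*3 = -1371/13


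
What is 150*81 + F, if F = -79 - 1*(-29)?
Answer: 12100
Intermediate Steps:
F = -50 (F = -79 + 29 = -50)
150*81 + F = 150*81 - 50 = 12150 - 50 = 12100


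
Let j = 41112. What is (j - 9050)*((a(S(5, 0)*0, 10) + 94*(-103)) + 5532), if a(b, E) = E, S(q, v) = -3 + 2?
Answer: -132736680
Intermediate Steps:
S(q, v) = -1
(j - 9050)*((a(S(5, 0)*0, 10) + 94*(-103)) + 5532) = (41112 - 9050)*((10 + 94*(-103)) + 5532) = 32062*((10 - 9682) + 5532) = 32062*(-9672 + 5532) = 32062*(-4140) = -132736680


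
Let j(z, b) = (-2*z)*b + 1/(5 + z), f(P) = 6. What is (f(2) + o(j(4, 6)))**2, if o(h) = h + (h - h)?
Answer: 142129/81 ≈ 1754.7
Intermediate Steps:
j(z, b) = 1/(5 + z) - 2*b*z (j(z, b) = -2*b*z + 1/(5 + z) = 1/(5 + z) - 2*b*z)
o(h) = h (o(h) = h + 0 = h)
(f(2) + o(j(4, 6)))**2 = (6 + (1 - 10*6*4 - 2*6*4**2)/(5 + 4))**2 = (6 + (1 - 240 - 2*6*16)/9)**2 = (6 + (1 - 240 - 192)/9)**2 = (6 + (1/9)*(-431))**2 = (6 - 431/9)**2 = (-377/9)**2 = 142129/81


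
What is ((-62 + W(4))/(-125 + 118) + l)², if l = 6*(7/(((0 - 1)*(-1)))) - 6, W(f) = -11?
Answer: 105625/49 ≈ 2155.6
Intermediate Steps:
l = 36 (l = 6*(7/((-1*(-1)))) - 6 = 6*(7/1) - 6 = 6*(7*1) - 6 = 6*7 - 6 = 42 - 6 = 36)
((-62 + W(4))/(-125 + 118) + l)² = ((-62 - 11)/(-125 + 118) + 36)² = (-73/(-7) + 36)² = (-73*(-⅐) + 36)² = (73/7 + 36)² = (325/7)² = 105625/49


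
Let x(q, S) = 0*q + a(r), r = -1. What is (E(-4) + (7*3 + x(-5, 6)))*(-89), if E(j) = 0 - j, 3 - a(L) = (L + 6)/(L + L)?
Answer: -5429/2 ≈ -2714.5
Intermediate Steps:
a(L) = 3 - (6 + L)/(2*L) (a(L) = 3 - (L + 6)/(L + L) = 3 - (6 + L)/(2*L))
x(q, S) = 11/2 (x(q, S) = 0*q + (5/2 - 3/(-1)) = 0 + (5/2 - 3*(-1)) = 0 + (5/2 + 3) = 0 + 11/2 = 11/2)
E(j) = -j
(E(-4) + (7*3 + x(-5, 6)))*(-89) = (-1*(-4) + (7*3 + 11/2))*(-89) = (4 + (21 + 11/2))*(-89) = (4 + 53/2)*(-89) = (61/2)*(-89) = -5429/2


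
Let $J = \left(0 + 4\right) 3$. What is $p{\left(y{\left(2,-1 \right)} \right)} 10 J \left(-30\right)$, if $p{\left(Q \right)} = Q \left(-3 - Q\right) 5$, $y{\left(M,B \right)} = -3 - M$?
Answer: $180000$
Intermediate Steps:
$J = 12$ ($J = 4 \cdot 3 = 12$)
$p{\left(Q \right)} = 5 Q \left(-3 - Q\right)$
$p{\left(y{\left(2,-1 \right)} \right)} 10 J \left(-30\right) = - 5 \left(-3 - 2\right) \left(3 - 5\right) 10 \cdot 12 \left(-30\right) = \left(-5\right) \left(-5\right) \left(3 - 5\right) 10 \cdot 12 \left(-30\right) = \left(-5\right) \left(-5\right) \left(-2\right) 10 \cdot 12 \left(-30\right) = \left(-50\right) 10 \cdot 12 \left(-30\right) = \left(-500\right) 12 \left(-30\right) = \left(-6000\right) \left(-30\right) = 180000$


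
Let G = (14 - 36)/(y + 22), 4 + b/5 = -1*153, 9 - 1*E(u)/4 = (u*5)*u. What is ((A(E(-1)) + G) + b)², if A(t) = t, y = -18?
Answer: 2399401/4 ≈ 5.9985e+5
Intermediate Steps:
E(u) = 36 - 20*u² (E(u) = 36 - 4*u*5*u = 36 - 4*5*u*u = 36 - 20*u²)
b = -785 (b = -20 + 5*(-1*153) = -20 + 5*(-153) = -20 - 765 = -785)
G = -11/2 (G = (14 - 36)/(-18 + 22) = -22/4 = -22*¼ = -11/2 ≈ -5.5000)
((A(E(-1)) + G) + b)² = (((36 - 20*(-1)²) - 11/2) - 785)² = (((36 - 20*1) - 11/2) - 785)² = (((36 - 20) - 11/2) - 785)² = ((16 - 11/2) - 785)² = (21/2 - 785)² = (-1549/2)² = 2399401/4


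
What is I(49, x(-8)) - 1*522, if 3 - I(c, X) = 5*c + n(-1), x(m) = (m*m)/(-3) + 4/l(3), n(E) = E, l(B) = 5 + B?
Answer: -763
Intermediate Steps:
x(m) = 1/2 - m**2/3 (x(m) = (m*m)/(-3) + 4/(5 + 3) = m**2*(-1/3) + 4/8 = -m**2/3 + 4*(1/8) = -m**2/3 + 1/2 = 1/2 - m**2/3)
I(c, X) = 4 - 5*c (I(c, X) = 3 - (5*c - 1) = 3 - (-1 + 5*c) = 3 + (1 - 5*c) = 4 - 5*c)
I(49, x(-8)) - 1*522 = (4 - 5*49) - 1*522 = (4 - 245) - 522 = -241 - 522 = -763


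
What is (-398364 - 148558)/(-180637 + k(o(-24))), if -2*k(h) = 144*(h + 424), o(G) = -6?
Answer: 546922/210733 ≈ 2.5953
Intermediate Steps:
k(h) = -30528 - 72*h (k(h) = -72*(h + 424) = -72*(424 + h) = -(61056 + 144*h)/2 = -30528 - 72*h)
(-398364 - 148558)/(-180637 + k(o(-24))) = (-398364 - 148558)/(-180637 + (-30528 - 72*(-6))) = -546922/(-180637 + (-30528 + 432)) = -546922/(-180637 - 30096) = -546922/(-210733) = -546922*(-1/210733) = 546922/210733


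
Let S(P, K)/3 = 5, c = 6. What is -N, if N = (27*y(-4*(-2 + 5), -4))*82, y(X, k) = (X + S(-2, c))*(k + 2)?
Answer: 13284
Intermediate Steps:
S(P, K) = 15 (S(P, K) = 3*5 = 15)
y(X, k) = (2 + k)*(15 + X) (y(X, k) = (X + 15)*(k + 2) = (15 + X)*(2 + k) = (2 + k)*(15 + X))
N = -13284 (N = (27*(30 + 2*(-4*(-2 + 5)) + 15*(-4) - 4*(-2 + 5)*(-4)))*82 = (27*(30 + 2*(-4*3) - 60 - 4*3*(-4)))*82 = (27*(30 + 2*(-12) - 60 - 12*(-4)))*82 = (27*(30 - 24 - 60 + 48))*82 = (27*(-6))*82 = -162*82 = -13284)
-N = -1*(-13284) = 13284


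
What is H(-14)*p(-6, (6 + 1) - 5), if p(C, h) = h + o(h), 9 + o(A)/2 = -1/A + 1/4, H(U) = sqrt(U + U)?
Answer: -33*I*sqrt(7) ≈ -87.31*I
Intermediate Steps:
H(U) = sqrt(2)*sqrt(U) (H(U) = sqrt(2*U) = sqrt(2)*sqrt(U))
o(A) = -35/2 - 2/A (o(A) = -18 + 2*(-1/A + 1/4) = -18 + 2*(1/4 - 1/A) = -18 + (1/2 - 2/A) = -35/2 - 2/A)
p(C, h) = -35/2 + h - 2/h (p(C, h) = h + (-35/2 - 2/h) = -35/2 + h - 2/h)
H(-14)*p(-6, (6 + 1) - 5) = (sqrt(2)*sqrt(-14))*(-35/2 + ((6 + 1) - 5) - 2/((6 + 1) - 5)) = (sqrt(2)*(I*sqrt(14)))*(-35/2 + (7 - 5) - 2/(7 - 5)) = (2*I*sqrt(7))*(-35/2 + 2 - 2/2) = (2*I*sqrt(7))*(-35/2 + 2 - 2*1/2) = (2*I*sqrt(7))*(-35/2 + 2 - 1) = (2*I*sqrt(7))*(-33/2) = -33*I*sqrt(7)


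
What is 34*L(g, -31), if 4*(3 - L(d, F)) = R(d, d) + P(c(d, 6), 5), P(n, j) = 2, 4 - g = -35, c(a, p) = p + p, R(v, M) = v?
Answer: -493/2 ≈ -246.50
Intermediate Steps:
c(a, p) = 2*p
g = 39 (g = 4 - 1*(-35) = 4 + 35 = 39)
L(d, F) = 5/2 - d/4 (L(d, F) = 3 - (d + 2)/4 = 3 - (2 + d)/4 = 3 + (-½ - d/4) = 5/2 - d/4)
34*L(g, -31) = 34*(5/2 - ¼*39) = 34*(5/2 - 39/4) = 34*(-29/4) = -493/2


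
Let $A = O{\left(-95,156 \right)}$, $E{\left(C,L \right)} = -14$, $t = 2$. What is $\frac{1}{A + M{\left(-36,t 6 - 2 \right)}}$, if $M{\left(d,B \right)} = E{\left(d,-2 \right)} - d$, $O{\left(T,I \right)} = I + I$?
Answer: $\frac{1}{334} \approx 0.002994$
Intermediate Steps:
$O{\left(T,I \right)} = 2 I$
$A = 312$ ($A = 2 \cdot 156 = 312$)
$M{\left(d,B \right)} = -14 - d$
$\frac{1}{A + M{\left(-36,t 6 - 2 \right)}} = \frac{1}{312 - -22} = \frac{1}{312 + \left(-14 + 36\right)} = \frac{1}{312 + 22} = \frac{1}{334}$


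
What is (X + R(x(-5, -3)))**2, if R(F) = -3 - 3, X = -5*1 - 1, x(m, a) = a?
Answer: 144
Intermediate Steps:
X = -6 (X = -5 - 1 = -6)
R(F) = -6
(X + R(x(-5, -3)))**2 = (-6 - 6)**2 = (-12)**2 = 144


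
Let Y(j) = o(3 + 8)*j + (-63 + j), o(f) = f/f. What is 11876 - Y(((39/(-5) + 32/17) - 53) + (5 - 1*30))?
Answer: 1029081/85 ≈ 12107.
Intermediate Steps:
o(f) = 1
Y(j) = -63 + 2*j (Y(j) = 1*j + (-63 + j) = j + (-63 + j) = -63 + 2*j)
11876 - Y(((39/(-5) + 32/17) - 53) + (5 - 1*30)) = 11876 - (-63 + 2*(((39/(-5) + 32/17) - 53) + (5 - 1*30))) = 11876 - (-63 + 2*(((39*(-1/5) + 32*(1/17)) - 53) + (5 - 30))) = 11876 - (-63 + 2*(((-39/5 + 32/17) - 53) - 25)) = 11876 - (-63 + 2*((-503/85 - 53) - 25)) = 11876 - (-63 + 2*(-5008/85 - 25)) = 11876 - (-63 + 2*(-7133/85)) = 11876 - (-63 - 14266/85) = 11876 - 1*(-19621/85) = 11876 + 19621/85 = 1029081/85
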